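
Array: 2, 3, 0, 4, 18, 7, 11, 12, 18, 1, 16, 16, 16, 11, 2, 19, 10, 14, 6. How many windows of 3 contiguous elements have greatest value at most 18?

[2, 3, 0] → max 3  ≤ 18 ✓
[3, 0, 4] → max 4  ≤ 18 ✓
[0, 4, 18] → max 18  ≤ 18 ✓
[4, 18, 7] → max 18  ≤ 18 ✓
[18, 7, 11] → max 18  ≤ 18 ✓
[7, 11, 12] → max 12  ≤ 18 ✓
[11, 12, 18] → max 18  ≤ 18 ✓
[12, 18, 1] → max 18  ≤ 18 ✓
[18, 1, 16] → max 18  ≤ 18 ✓
[1, 16, 16] → max 16  ≤ 18 ✓
[16, 16, 16] → max 16  ≤ 18 ✓
[16, 16, 11] → max 16  ≤ 18 ✓
[16, 11, 2] → max 16  ≤ 18 ✓
[11, 2, 19] → max 19
[2, 19, 10] → max 19
[19, 10, 14] → max 19
[10, 14, 6] → max 14  ≤ 18 ✓
14 windows satisfy the condition.

14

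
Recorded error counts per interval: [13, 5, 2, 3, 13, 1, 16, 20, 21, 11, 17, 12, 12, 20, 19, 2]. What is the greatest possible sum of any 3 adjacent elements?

13 5 2 → sum 20
5 2 3 → sum 10
2 3 13 → sum 18
3 13 1 → sum 17
13 1 16 → sum 30
1 16 20 → sum 37
16 20 21 → sum 57
20 21 11 → sum 52
21 11 17 → sum 49
11 17 12 → sum 40
17 12 12 → sum 41
12 12 20 → sum 44
12 20 19 → sum 51
20 19 2 → sum 41
Greatest of these is 57.

57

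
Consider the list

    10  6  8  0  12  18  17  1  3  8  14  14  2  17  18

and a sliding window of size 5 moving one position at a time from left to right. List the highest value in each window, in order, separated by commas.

12, 18, 18, 18, 18, 18, 17, 14, 14, 17, 18

Sliding a size-5 window across the 15 values:
(10, 6, 8, 0, 12) → max 12
(6, 8, 0, 12, 18) → max 18
(8, 0, 12, 18, 17) → max 18
(0, 12, 18, 17, 1) → max 18
(12, 18, 17, 1, 3) → max 18
(18, 17, 1, 3, 8) → max 18
(17, 1, 3, 8, 14) → max 17
(1, 3, 8, 14, 14) → max 14
(3, 8, 14, 14, 2) → max 14
(8, 14, 14, 2, 17) → max 17
(14, 14, 2, 17, 18) → max 18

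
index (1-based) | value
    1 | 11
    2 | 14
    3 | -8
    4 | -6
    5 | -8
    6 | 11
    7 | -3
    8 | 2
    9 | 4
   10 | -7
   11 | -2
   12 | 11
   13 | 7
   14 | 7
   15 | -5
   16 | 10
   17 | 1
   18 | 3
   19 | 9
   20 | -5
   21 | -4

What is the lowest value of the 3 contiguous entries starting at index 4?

-8

Elements at indices 4..6: -6, -8, 11
min(-6, -8, 11) = -8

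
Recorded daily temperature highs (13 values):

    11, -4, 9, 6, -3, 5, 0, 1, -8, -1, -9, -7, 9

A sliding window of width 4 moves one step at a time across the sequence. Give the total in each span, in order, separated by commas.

11 -4 9 6 → sum 22
-4 9 6 -3 → sum 8
9 6 -3 5 → sum 17
6 -3 5 0 → sum 8
-3 5 0 1 → sum 3
5 0 1 -8 → sum -2
0 1 -8 -1 → sum -8
1 -8 -1 -9 → sum -17
-8 -1 -9 -7 → sum -25
-1 -9 -7 9 → sum -8

22, 8, 17, 8, 3, -2, -8, -17, -25, -8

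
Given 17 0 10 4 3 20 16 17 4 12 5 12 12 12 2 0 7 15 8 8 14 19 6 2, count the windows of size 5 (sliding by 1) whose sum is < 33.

1

[17, 0, 10, 4, 3] → sum 34
[0, 10, 4, 3, 20] → sum 37
[10, 4, 3, 20, 16] → sum 53
[4, 3, 20, 16, 17] → sum 60
[3, 20, 16, 17, 4] → sum 60
[20, 16, 17, 4, 12] → sum 69
[16, 17, 4, 12, 5] → sum 54
[17, 4, 12, 5, 12] → sum 50
[4, 12, 5, 12, 12] → sum 45
[12, 5, 12, 12, 12] → sum 53
[5, 12, 12, 12, 2] → sum 43
[12, 12, 12, 2, 0] → sum 38
[12, 12, 2, 0, 7] → sum 33
[12, 2, 0, 7, 15] → sum 36
[2, 0, 7, 15, 8] → sum 32  < 33 ✓
[0, 7, 15, 8, 8] → sum 38
[7, 15, 8, 8, 14] → sum 52
[15, 8, 8, 14, 19] → sum 64
[8, 8, 14, 19, 6] → sum 55
[8, 14, 19, 6, 2] → sum 49
1 window satisfy the condition.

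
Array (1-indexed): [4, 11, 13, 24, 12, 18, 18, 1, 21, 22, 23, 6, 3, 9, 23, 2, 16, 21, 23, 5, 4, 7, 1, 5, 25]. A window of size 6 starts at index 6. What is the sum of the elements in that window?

Elements at indices 6..11: 18, 18, 1, 21, 22, 23
sum(18, 18, 1, 21, 22, 23) = 103

103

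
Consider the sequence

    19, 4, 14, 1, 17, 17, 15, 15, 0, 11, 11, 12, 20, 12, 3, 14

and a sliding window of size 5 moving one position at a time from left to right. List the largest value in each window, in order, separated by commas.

Sliding a size-5 window across the 16 values:
[19, 4, 14, 1, 17] → max 19
[4, 14, 1, 17, 17] → max 17
[14, 1, 17, 17, 15] → max 17
[1, 17, 17, 15, 15] → max 17
[17, 17, 15, 15, 0] → max 17
[17, 15, 15, 0, 11] → max 17
[15, 15, 0, 11, 11] → max 15
[15, 0, 11, 11, 12] → max 15
[0, 11, 11, 12, 20] → max 20
[11, 11, 12, 20, 12] → max 20
[11, 12, 20, 12, 3] → max 20
[12, 20, 12, 3, 14] → max 20

19, 17, 17, 17, 17, 17, 15, 15, 20, 20, 20, 20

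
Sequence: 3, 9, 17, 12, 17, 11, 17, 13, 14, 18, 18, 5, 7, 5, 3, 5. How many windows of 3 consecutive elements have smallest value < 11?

(3, 9, 17) → min 3  < 11 ✓
(9, 17, 12) → min 9  < 11 ✓
(17, 12, 17) → min 12
(12, 17, 11) → min 11
(17, 11, 17) → min 11
(11, 17, 13) → min 11
(17, 13, 14) → min 13
(13, 14, 18) → min 13
(14, 18, 18) → min 14
(18, 18, 5) → min 5  < 11 ✓
(18, 5, 7) → min 5  < 11 ✓
(5, 7, 5) → min 5  < 11 ✓
(7, 5, 3) → min 3  < 11 ✓
(5, 3, 5) → min 3  < 11 ✓
7 windows satisfy the condition.

7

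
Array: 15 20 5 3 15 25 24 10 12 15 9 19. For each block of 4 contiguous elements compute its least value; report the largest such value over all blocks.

Window mins for each of the 9 positions:
(15, 20, 5, 3) → min 3
(20, 5, 3, 15) → min 3
(5, 3, 15, 25) → min 3
(3, 15, 25, 24) → min 3
(15, 25, 24, 10) → min 10
(25, 24, 10, 12) → min 10
(24, 10, 12, 15) → min 10
(10, 12, 15, 9) → min 9
(12, 15, 9, 19) → min 9
Largest of these is 10.

10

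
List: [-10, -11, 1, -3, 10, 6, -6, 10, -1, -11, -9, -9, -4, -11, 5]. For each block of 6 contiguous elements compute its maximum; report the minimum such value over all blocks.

-10 -11 1 -3 10 6 → max 10
-11 1 -3 10 6 -6 → max 10
1 -3 10 6 -6 10 → max 10
-3 10 6 -6 10 -1 → max 10
10 6 -6 10 -1 -11 → max 10
6 -6 10 -1 -11 -9 → max 10
-6 10 -1 -11 -9 -9 → max 10
10 -1 -11 -9 -9 -4 → max 10
-1 -11 -9 -9 -4 -11 → max -1
-11 -9 -9 -4 -11 5 → max 5
Minimum of these is -1.

-1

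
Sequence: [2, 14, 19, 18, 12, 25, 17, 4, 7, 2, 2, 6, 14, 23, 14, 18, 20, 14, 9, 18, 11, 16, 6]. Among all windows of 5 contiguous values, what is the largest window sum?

Window sums for each of the 19 positions:
2 14 19 18 12 → sum 65
14 19 18 12 25 → sum 88
19 18 12 25 17 → sum 91
18 12 25 17 4 → sum 76
12 25 17 4 7 → sum 65
25 17 4 7 2 → sum 55
17 4 7 2 2 → sum 32
4 7 2 2 6 → sum 21
7 2 2 6 14 → sum 31
2 2 6 14 23 → sum 47
2 6 14 23 14 → sum 59
6 14 23 14 18 → sum 75
14 23 14 18 20 → sum 89
23 14 18 20 14 → sum 89
14 18 20 14 9 → sum 75
18 20 14 9 18 → sum 79
20 14 9 18 11 → sum 72
14 9 18 11 16 → sum 68
9 18 11 16 6 → sum 60
Largest of these is 91.

91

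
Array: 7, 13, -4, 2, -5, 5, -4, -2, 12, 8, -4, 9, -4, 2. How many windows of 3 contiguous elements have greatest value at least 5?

11

(7, 13, -4) → max 13  ≥ 5 ✓
(13, -4, 2) → max 13  ≥ 5 ✓
(-4, 2, -5) → max 2
(2, -5, 5) → max 5  ≥ 5 ✓
(-5, 5, -4) → max 5  ≥ 5 ✓
(5, -4, -2) → max 5  ≥ 5 ✓
(-4, -2, 12) → max 12  ≥ 5 ✓
(-2, 12, 8) → max 12  ≥ 5 ✓
(12, 8, -4) → max 12  ≥ 5 ✓
(8, -4, 9) → max 9  ≥ 5 ✓
(-4, 9, -4) → max 9  ≥ 5 ✓
(9, -4, 2) → max 9  ≥ 5 ✓
11 windows satisfy the condition.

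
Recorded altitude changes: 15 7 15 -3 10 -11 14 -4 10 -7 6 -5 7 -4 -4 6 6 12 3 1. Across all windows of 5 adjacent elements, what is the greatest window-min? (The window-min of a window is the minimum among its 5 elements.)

1

[15, 7, 15, -3, 10] → min -3
[7, 15, -3, 10, -11] → min -11
[15, -3, 10, -11, 14] → min -11
[-3, 10, -11, 14, -4] → min -11
[10, -11, 14, -4, 10] → min -11
[-11, 14, -4, 10, -7] → min -11
[14, -4, 10, -7, 6] → min -7
[-4, 10, -7, 6, -5] → min -7
[10, -7, 6, -5, 7] → min -7
[-7, 6, -5, 7, -4] → min -7
[6, -5, 7, -4, -4] → min -5
[-5, 7, -4, -4, 6] → min -5
[7, -4, -4, 6, 6] → min -4
[-4, -4, 6, 6, 12] → min -4
[-4, 6, 6, 12, 3] → min -4
[6, 6, 12, 3, 1] → min 1
Greatest of these is 1.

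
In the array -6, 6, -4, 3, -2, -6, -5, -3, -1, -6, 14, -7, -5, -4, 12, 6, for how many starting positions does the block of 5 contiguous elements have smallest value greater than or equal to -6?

(-6, 6, -4, 3, -2) → min -6  ≥ -6 ✓
(6, -4, 3, -2, -6) → min -6  ≥ -6 ✓
(-4, 3, -2, -6, -5) → min -6  ≥ -6 ✓
(3, -2, -6, -5, -3) → min -6  ≥ -6 ✓
(-2, -6, -5, -3, -1) → min -6  ≥ -6 ✓
(-6, -5, -3, -1, -6) → min -6  ≥ -6 ✓
(-5, -3, -1, -6, 14) → min -6  ≥ -6 ✓
(-3, -1, -6, 14, -7) → min -7
(-1, -6, 14, -7, -5) → min -7
(-6, 14, -7, -5, -4) → min -7
(14, -7, -5, -4, 12) → min -7
(-7, -5, -4, 12, 6) → min -7
7 windows satisfy the condition.

7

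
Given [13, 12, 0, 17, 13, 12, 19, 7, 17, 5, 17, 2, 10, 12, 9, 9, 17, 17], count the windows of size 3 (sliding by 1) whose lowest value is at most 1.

3

13 12 0 → min 0  ≤ 1 ✓
12 0 17 → min 0  ≤ 1 ✓
0 17 13 → min 0  ≤ 1 ✓
17 13 12 → min 12
13 12 19 → min 12
12 19 7 → min 7
19 7 17 → min 7
7 17 5 → min 5
17 5 17 → min 5
5 17 2 → min 2
17 2 10 → min 2
2 10 12 → min 2
10 12 9 → min 9
12 9 9 → min 9
9 9 17 → min 9
9 17 17 → min 9
3 windows satisfy the condition.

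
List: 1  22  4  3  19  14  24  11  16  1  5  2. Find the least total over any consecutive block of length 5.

35

(1, 22, 4, 3, 19) → sum 49
(22, 4, 3, 19, 14) → sum 62
(4, 3, 19, 14, 24) → sum 64
(3, 19, 14, 24, 11) → sum 71
(19, 14, 24, 11, 16) → sum 84
(14, 24, 11, 16, 1) → sum 66
(24, 11, 16, 1, 5) → sum 57
(11, 16, 1, 5, 2) → sum 35
Least of these is 35.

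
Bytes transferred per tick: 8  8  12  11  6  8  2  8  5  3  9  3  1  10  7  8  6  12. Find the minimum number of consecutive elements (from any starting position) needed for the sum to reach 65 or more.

Extend right; whenever the sum reaches 65, record the length and shrink from the left:
add 8: running sum 8 < 65
add 8: running sum 16 < 65
add 12: running sum 28 < 65
add 11: running sum 39 < 65
add 6: running sum 45 < 65
add 8: running sum 53 < 65
add 2: running sum 55 < 65
add 8: running sum 63 < 65
add 5: shortest ending here [8, 8, 12, 11, 6, 8, 2, 8, 5] sum 68, len 9
add 3: shortest ending here [8, 8, 12, 11, 6, 8, 2, 8, 5, 3] sum 71, len 10
add 9: shortest ending here [8, 12, 11, 6, 8, 2, 8, 5, 3, 9] sum 72, len 10
add 3: shortest ending here [12, 11, 6, 8, 2, 8, 5, 3, 9, 3] sum 67, len 10
add 1: shortest ending here [12, 11, 6, 8, 2, 8, 5, 3, 9, 3, 1] sum 68, len 11
add 10: shortest ending here [11, 6, 8, 2, 8, 5, 3, 9, 3, 1, 10] sum 66, len 11
add 7: shortest ending here [11, 6, 8, 2, 8, 5, 3, 9, 3, 1, 10, 7] sum 73, len 12
add 8: shortest ending here [6, 8, 2, 8, 5, 3, 9, 3, 1, 10, 7, 8] sum 70, len 12
add 6: shortest ending here [8, 2, 8, 5, 3, 9, 3, 1, 10, 7, 8, 6] sum 70, len 12
add 12: shortest ending here [8, 5, 3, 9, 3, 1, 10, 7, 8, 6, 12] sum 72, len 11
Shortest qualifying length: 9.

9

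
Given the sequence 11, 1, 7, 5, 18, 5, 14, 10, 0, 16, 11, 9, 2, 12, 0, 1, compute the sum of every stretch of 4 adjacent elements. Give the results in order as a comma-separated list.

[11, 1, 7, 5] → sum 24
[1, 7, 5, 18] → sum 31
[7, 5, 18, 5] → sum 35
[5, 18, 5, 14] → sum 42
[18, 5, 14, 10] → sum 47
[5, 14, 10, 0] → sum 29
[14, 10, 0, 16] → sum 40
[10, 0, 16, 11] → sum 37
[0, 16, 11, 9] → sum 36
[16, 11, 9, 2] → sum 38
[11, 9, 2, 12] → sum 34
[9, 2, 12, 0] → sum 23
[2, 12, 0, 1] → sum 15

24, 31, 35, 42, 47, 29, 40, 37, 36, 38, 34, 23, 15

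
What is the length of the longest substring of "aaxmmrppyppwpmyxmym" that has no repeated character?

5

[a] len 1
[a] len 1
[a, x] len 2
[a, x, m] len 3
[m] len 1
[m, r] len 2
[m, r, p] len 3
[p] len 1
[p, y] len 2
[y, p] len 2
[p] len 1
[p, w] len 2
[w, p] len 2
[w, p, m] len 3
[w, p, m, y] len 4
[w, p, m, y, x] len 5
[y, x, m] len 3
[x, m, y] len 3
[y, m] len 2
Longest all-distinct length: 5.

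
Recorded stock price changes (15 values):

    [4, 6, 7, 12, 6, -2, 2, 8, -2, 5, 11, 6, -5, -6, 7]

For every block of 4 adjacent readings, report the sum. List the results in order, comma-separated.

29, 31, 23, 18, 14, 6, 13, 22, 20, 17, 6, 2

Sliding a size-4 window across the 15 values:
(4, 6, 7, 12) → sum 29
(6, 7, 12, 6) → sum 31
(7, 12, 6, -2) → sum 23
(12, 6, -2, 2) → sum 18
(6, -2, 2, 8) → sum 14
(-2, 2, 8, -2) → sum 6
(2, 8, -2, 5) → sum 13
(8, -2, 5, 11) → sum 22
(-2, 5, 11, 6) → sum 20
(5, 11, 6, -5) → sum 17
(11, 6, -5, -6) → sum 6
(6, -5, -6, 7) → sum 2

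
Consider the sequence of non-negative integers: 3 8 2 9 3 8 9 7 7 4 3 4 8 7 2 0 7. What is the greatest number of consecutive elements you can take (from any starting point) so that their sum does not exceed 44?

add 3: [3] sum 3, len 1
add 8: [3, 8] sum 11, len 2
add 2: [3, 8, 2] sum 13, len 3
add 9: [3, 8, 2, 9] sum 22, len 4
add 3: [3, 8, 2, 9, 3] sum 25, len 5
add 8: [3, 8, 2, 9, 3, 8] sum 33, len 6
add 9: [3, 8, 2, 9, 3, 8, 9] sum 42, len 7
add 7: [2, 9, 3, 8, 9, 7] sum 38, len 6
add 7: [9, 3, 8, 9, 7, 7] sum 43, len 6
add 4: [3, 8, 9, 7, 7, 4] sum 38, len 6
add 3: [3, 8, 9, 7, 7, 4, 3] sum 41, len 7
add 4: [8, 9, 7, 7, 4, 3, 4] sum 42, len 7
add 8: [9, 7, 7, 4, 3, 4, 8] sum 42, len 7
add 7: [7, 7, 4, 3, 4, 8, 7] sum 40, len 7
add 2: [7, 7, 4, 3, 4, 8, 7, 2] sum 42, len 8
add 0: [7, 7, 4, 3, 4, 8, 7, 2, 0] sum 42, len 9
add 7: [7, 4, 3, 4, 8, 7, 2, 0, 7] sum 42, len 9
Longest length seen: 9.

9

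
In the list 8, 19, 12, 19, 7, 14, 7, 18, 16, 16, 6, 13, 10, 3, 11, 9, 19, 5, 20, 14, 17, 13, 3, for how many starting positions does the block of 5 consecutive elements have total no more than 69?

16

8 19 12 19 7 → sum 65  ≤ 69 ✓
19 12 19 7 14 → sum 71
12 19 7 14 7 → sum 59  ≤ 69 ✓
19 7 14 7 18 → sum 65  ≤ 69 ✓
7 14 7 18 16 → sum 62  ≤ 69 ✓
14 7 18 16 16 → sum 71
7 18 16 16 6 → sum 63  ≤ 69 ✓
18 16 16 6 13 → sum 69  ≤ 69 ✓
16 16 6 13 10 → sum 61  ≤ 69 ✓
16 6 13 10 3 → sum 48  ≤ 69 ✓
6 13 10 3 11 → sum 43  ≤ 69 ✓
13 10 3 11 9 → sum 46  ≤ 69 ✓
10 3 11 9 19 → sum 52  ≤ 69 ✓
3 11 9 19 5 → sum 47  ≤ 69 ✓
11 9 19 5 20 → sum 64  ≤ 69 ✓
9 19 5 20 14 → sum 67  ≤ 69 ✓
19 5 20 14 17 → sum 75
5 20 14 17 13 → sum 69  ≤ 69 ✓
20 14 17 13 3 → sum 67  ≤ 69 ✓
16 windows satisfy the condition.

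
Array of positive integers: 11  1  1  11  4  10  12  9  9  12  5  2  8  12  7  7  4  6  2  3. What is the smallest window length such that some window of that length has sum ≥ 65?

7

Extend right; whenever the sum reaches 65, record the length and shrink from the left:
add 11: running sum 11 < 65
add 1: running sum 12 < 65
add 1: running sum 13 < 65
add 11: running sum 24 < 65
add 4: running sum 28 < 65
add 10: running sum 38 < 65
add 12: running sum 50 < 65
add 9: running sum 59 < 65
end 8: [11, 1, 1, 11, 4, 10, 12, 9, 9] sum 68, len 9
end 9: [11, 4, 10, 12, 9, 9, 12] sum 67, len 7
end 10: [11, 4, 10, 12, 9, 9, 12, 5] sum 72, len 8
end 11: [11, 4, 10, 12, 9, 9, 12, 5, 2] sum 74, len 9
end 12: [10, 12, 9, 9, 12, 5, 2, 8] sum 67, len 8
end 13: [12, 9, 9, 12, 5, 2, 8, 12] sum 69, len 8
end 14: [12, 9, 9, 12, 5, 2, 8, 12, 7] sum 76, len 9
end 15: [9, 9, 12, 5, 2, 8, 12, 7, 7] sum 71, len 9
end 16: [9, 12, 5, 2, 8, 12, 7, 7, 4] sum 66, len 9
end 17: [9, 12, 5, 2, 8, 12, 7, 7, 4, 6] sum 72, len 10
end 18: [12, 5, 2, 8, 12, 7, 7, 4, 6, 2] sum 65, len 10
end 19: [12, 5, 2, 8, 12, 7, 7, 4, 6, 2, 3] sum 68, len 11
Shortest qualifying length: 7.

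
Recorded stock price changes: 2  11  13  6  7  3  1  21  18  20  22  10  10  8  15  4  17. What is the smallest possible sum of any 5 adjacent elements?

30

[2, 11, 13, 6, 7] → sum 39
[11, 13, 6, 7, 3] → sum 40
[13, 6, 7, 3, 1] → sum 30
[6, 7, 3, 1, 21] → sum 38
[7, 3, 1, 21, 18] → sum 50
[3, 1, 21, 18, 20] → sum 63
[1, 21, 18, 20, 22] → sum 82
[21, 18, 20, 22, 10] → sum 91
[18, 20, 22, 10, 10] → sum 80
[20, 22, 10, 10, 8] → sum 70
[22, 10, 10, 8, 15] → sum 65
[10, 10, 8, 15, 4] → sum 47
[10, 8, 15, 4, 17] → sum 54
Smallest of these is 30.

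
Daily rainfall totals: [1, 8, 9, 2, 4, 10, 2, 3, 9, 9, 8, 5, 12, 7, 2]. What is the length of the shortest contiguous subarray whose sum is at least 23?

3

add 1: running sum 1 < 23
add 8: running sum 9 < 23
add 9: running sum 18 < 23
add 2: running sum 20 < 23
add 4: shortest ending here [8, 9, 2, 4] sum 23, len 4
add 10: shortest ending here [9, 2, 4, 10] sum 25, len 4
add 2: shortest ending here [9, 2, 4, 10, 2] sum 27, len 5
add 3: shortest ending here [9, 2, 4, 10, 2, 3] sum 30, len 6
add 9: shortest ending here [10, 2, 3, 9] sum 24, len 4
add 9: shortest ending here [2, 3, 9, 9] sum 23, len 4
add 8: shortest ending here [9, 9, 8] sum 26, len 3
add 5: shortest ending here [9, 9, 8, 5] sum 31, len 4
add 12: shortest ending here [8, 5, 12] sum 25, len 3
add 7: shortest ending here [5, 12, 7] sum 24, len 3
add 2: shortest ending here [5, 12, 7, 2] sum 26, len 4
Shortest qualifying length: 3.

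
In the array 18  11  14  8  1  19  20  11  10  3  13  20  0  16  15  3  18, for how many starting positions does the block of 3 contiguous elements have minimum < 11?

13

[18, 11, 14] → min 11
[11, 14, 8] → min 8  < 11 ✓
[14, 8, 1] → min 1  < 11 ✓
[8, 1, 19] → min 1  < 11 ✓
[1, 19, 20] → min 1  < 11 ✓
[19, 20, 11] → min 11
[20, 11, 10] → min 10  < 11 ✓
[11, 10, 3] → min 3  < 11 ✓
[10, 3, 13] → min 3  < 11 ✓
[3, 13, 20] → min 3  < 11 ✓
[13, 20, 0] → min 0  < 11 ✓
[20, 0, 16] → min 0  < 11 ✓
[0, 16, 15] → min 0  < 11 ✓
[16, 15, 3] → min 3  < 11 ✓
[15, 3, 18] → min 3  < 11 ✓
13 windows satisfy the condition.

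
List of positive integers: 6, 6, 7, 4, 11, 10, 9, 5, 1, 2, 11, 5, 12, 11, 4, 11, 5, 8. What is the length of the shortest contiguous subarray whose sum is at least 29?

Extend right; whenever the sum reaches 29, record the length and shrink from the left:
add 6: running sum 6 < 29
add 6: running sum 12 < 29
add 7: running sum 19 < 29
add 4: running sum 23 < 29
add 11: shortest ending here [6, 6, 7, 4, 11] sum 34, len 5
add 10: shortest ending here [7, 4, 11, 10] sum 32, len 4
add 9: shortest ending here [11, 10, 9] sum 30, len 3
add 5: shortest ending here [11, 10, 9, 5] sum 35, len 4
add 1: shortest ending here [11, 10, 9, 5, 1] sum 36, len 5
add 2: shortest ending here [11, 10, 9, 5, 1, 2] sum 38, len 6
add 11: shortest ending here [10, 9, 5, 1, 2, 11] sum 38, len 6
add 5: shortest ending here [9, 5, 1, 2, 11, 5] sum 33, len 6
add 12: shortest ending here [2, 11, 5, 12] sum 30, len 4
add 11: shortest ending here [11, 5, 12, 11] sum 39, len 4
add 4: shortest ending here [5, 12, 11, 4] sum 32, len 4
add 11: shortest ending here [12, 11, 4, 11] sum 38, len 4
add 5: shortest ending here [11, 4, 11, 5] sum 31, len 4
add 8: shortest ending here [11, 4, 11, 5, 8] sum 39, len 5
Shortest qualifying length: 3.

3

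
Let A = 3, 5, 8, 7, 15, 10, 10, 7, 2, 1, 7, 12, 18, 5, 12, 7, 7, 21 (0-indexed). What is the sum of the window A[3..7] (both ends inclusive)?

49

Elements at indices 3..7: 7, 15, 10, 10, 7
sum(7, 15, 10, 10, 7) = 49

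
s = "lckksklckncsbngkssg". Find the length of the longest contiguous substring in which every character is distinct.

add l: [l] len 1
add c: [l, c] len 2
add k: [l, c, k] len 3
add k (repeat k, move left end past it): [k] len 1
add s: [k, s] len 2
add k (repeat k, move left end past it): [s, k] len 2
add l: [s, k, l] len 3
add c: [s, k, l, c] len 4
add k (repeat k, move left end past it): [l, c, k] len 3
add n: [l, c, k, n] len 4
add c (repeat c, move left end past it): [k, n, c] len 3
add s: [k, n, c, s] len 4
add b: [k, n, c, s, b] len 5
add n (repeat n, move left end past it): [c, s, b, n] len 4
add g: [c, s, b, n, g] len 5
add k: [c, s, b, n, g, k] len 6
add s (repeat s, move left end past it): [b, n, g, k, s] len 5
add s (repeat s, move left end past it): [s] len 1
add g: [s, g] len 2
Longest all-distinct length: 6.

6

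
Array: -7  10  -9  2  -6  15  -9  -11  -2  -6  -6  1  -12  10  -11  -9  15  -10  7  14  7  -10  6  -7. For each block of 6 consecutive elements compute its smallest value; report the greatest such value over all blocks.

-9

(-7, 10, -9, 2, -6, 15) → min -9
(10, -9, 2, -6, 15, -9) → min -9
(-9, 2, -6, 15, -9, -11) → min -11
(2, -6, 15, -9, -11, -2) → min -11
(-6, 15, -9, -11, -2, -6) → min -11
(15, -9, -11, -2, -6, -6) → min -11
(-9, -11, -2, -6, -6, 1) → min -11
(-11, -2, -6, -6, 1, -12) → min -12
(-2, -6, -6, 1, -12, 10) → min -12
(-6, -6, 1, -12, 10, -11) → min -12
(-6, 1, -12, 10, -11, -9) → min -12
(1, -12, 10, -11, -9, 15) → min -12
(-12, 10, -11, -9, 15, -10) → min -12
(10, -11, -9, 15, -10, 7) → min -11
(-11, -9, 15, -10, 7, 14) → min -11
(-9, 15, -10, 7, 14, 7) → min -10
(15, -10, 7, 14, 7, -10) → min -10
(-10, 7, 14, 7, -10, 6) → min -10
(7, 14, 7, -10, 6, -7) → min -10
Greatest of these is -9.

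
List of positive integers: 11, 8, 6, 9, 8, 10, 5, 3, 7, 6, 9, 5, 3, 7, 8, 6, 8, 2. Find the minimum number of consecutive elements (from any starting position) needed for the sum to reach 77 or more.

11

Extend right; whenever the sum reaches 77, record the length and shrink from the left:
add 11: running sum 11 < 77
add 8: running sum 19 < 77
add 6: running sum 25 < 77
add 9: running sum 34 < 77
add 8: running sum 42 < 77
add 10: running sum 52 < 77
add 5: running sum 57 < 77
add 3: running sum 60 < 77
add 7: running sum 67 < 77
add 6: running sum 73 < 77
end 10: [11, 8, 6, 9, 8, 10, 5, 3, 7, 6, 9] sum 82, len 11
end 11: [11, 8, 6, 9, 8, 10, 5, 3, 7, 6, 9, 5] sum 87, len 12
end 12: [8, 6, 9, 8, 10, 5, 3, 7, 6, 9, 5, 3] sum 79, len 12
end 13: [6, 9, 8, 10, 5, 3, 7, 6, 9, 5, 3, 7] sum 78, len 12
end 14: [9, 8, 10, 5, 3, 7, 6, 9, 5, 3, 7, 8] sum 80, len 12
end 15: [8, 10, 5, 3, 7, 6, 9, 5, 3, 7, 8, 6] sum 77, len 12
end 16: [10, 5, 3, 7, 6, 9, 5, 3, 7, 8, 6, 8] sum 77, len 12
end 17: [10, 5, 3, 7, 6, 9, 5, 3, 7, 8, 6, 8, 2] sum 79, len 13
Shortest qualifying length: 11.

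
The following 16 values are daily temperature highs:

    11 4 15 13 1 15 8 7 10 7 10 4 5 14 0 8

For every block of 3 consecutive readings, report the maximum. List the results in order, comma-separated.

11 4 15 → max 15
4 15 13 → max 15
15 13 1 → max 15
13 1 15 → max 15
1 15 8 → max 15
15 8 7 → max 15
8 7 10 → max 10
7 10 7 → max 10
10 7 10 → max 10
7 10 4 → max 10
10 4 5 → max 10
4 5 14 → max 14
5 14 0 → max 14
14 0 8 → max 14

15, 15, 15, 15, 15, 15, 10, 10, 10, 10, 10, 14, 14, 14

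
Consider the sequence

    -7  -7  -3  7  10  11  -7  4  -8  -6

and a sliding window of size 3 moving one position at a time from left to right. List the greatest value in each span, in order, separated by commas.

(-7, -7, -3) → max -3
(-7, -3, 7) → max 7
(-3, 7, 10) → max 10
(7, 10, 11) → max 11
(10, 11, -7) → max 11
(11, -7, 4) → max 11
(-7, 4, -8) → max 4
(4, -8, -6) → max 4

-3, 7, 10, 11, 11, 11, 4, 4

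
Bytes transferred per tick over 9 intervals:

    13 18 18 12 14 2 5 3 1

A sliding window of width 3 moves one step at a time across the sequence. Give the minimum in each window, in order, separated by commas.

13, 12, 12, 2, 2, 2, 1

Sliding a size-3 window across the 9 values:
(13, 18, 18) → min 13
(18, 18, 12) → min 12
(18, 12, 14) → min 12
(12, 14, 2) → min 2
(14, 2, 5) → min 2
(2, 5, 3) → min 2
(5, 3, 1) → min 1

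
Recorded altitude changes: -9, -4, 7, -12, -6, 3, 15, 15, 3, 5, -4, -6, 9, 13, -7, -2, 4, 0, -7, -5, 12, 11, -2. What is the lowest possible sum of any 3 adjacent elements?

Each size-3 window and its sum:
(-9, -4, 7) → sum -6
(-4, 7, -12) → sum -9
(7, -12, -6) → sum -11
(-12, -6, 3) → sum -15
(-6, 3, 15) → sum 12
(3, 15, 15) → sum 33
(15, 15, 3) → sum 33
(15, 3, 5) → sum 23
(3, 5, -4) → sum 4
(5, -4, -6) → sum -5
(-4, -6, 9) → sum -1
(-6, 9, 13) → sum 16
(9, 13, -7) → sum 15
(13, -7, -2) → sum 4
(-7, -2, 4) → sum -5
(-2, 4, 0) → sum 2
(4, 0, -7) → sum -3
(0, -7, -5) → sum -12
(-7, -5, 12) → sum 0
(-5, 12, 11) → sum 18
(12, 11, -2) → sum 21
Lowest of these is -15.

-15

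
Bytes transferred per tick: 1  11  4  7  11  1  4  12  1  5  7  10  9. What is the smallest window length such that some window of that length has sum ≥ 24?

add 1: running sum 1 < 24
add 11: running sum 12 < 24
add 4: running sum 16 < 24
add 7: running sum 23 < 24
end 4: [11, 4, 7, 11] sum 33, len 4
end 5: [11, 4, 7, 11, 1] sum 34, len 5
end 6: [4, 7, 11, 1, 4] sum 27, len 5
end 7: [11, 1, 4, 12] sum 28, len 4
end 8: [11, 1, 4, 12, 1] sum 29, len 5
end 9: [11, 1, 4, 12, 1, 5] sum 34, len 6
end 10: [12, 1, 5, 7] sum 25, len 4
end 11: [12, 1, 5, 7, 10] sum 35, len 5
end 12: [7, 10, 9] sum 26, len 3
Shortest qualifying length: 3.

3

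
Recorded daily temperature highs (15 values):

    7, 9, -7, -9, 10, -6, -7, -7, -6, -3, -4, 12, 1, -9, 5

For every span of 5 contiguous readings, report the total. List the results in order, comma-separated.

Sliding a size-5 window across the 15 values:
[7, 9, -7, -9, 10] → sum 10
[9, -7, -9, 10, -6] → sum -3
[-7, -9, 10, -6, -7] → sum -19
[-9, 10, -6, -7, -7] → sum -19
[10, -6, -7, -7, -6] → sum -16
[-6, -7, -7, -6, -3] → sum -29
[-7, -7, -6, -3, -4] → sum -27
[-7, -6, -3, -4, 12] → sum -8
[-6, -3, -4, 12, 1] → sum 0
[-3, -4, 12, 1, -9] → sum -3
[-4, 12, 1, -9, 5] → sum 5

10, -3, -19, -19, -16, -29, -27, -8, 0, -3, 5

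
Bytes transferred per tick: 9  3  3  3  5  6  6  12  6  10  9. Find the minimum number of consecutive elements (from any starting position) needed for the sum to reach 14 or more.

2

add 9: running sum 9 < 14
add 3: running sum 12 < 14
end 2: [9, 3, 3] sum 15, len 3
end 3: [9, 3, 3, 3] sum 18, len 4
end 4: [3, 3, 3, 5] sum 14, len 4
end 5: [3, 5, 6] sum 14, len 3
end 6: [5, 6, 6] sum 17, len 3
end 7: [6, 12] sum 18, len 2
end 8: [12, 6] sum 18, len 2
end 9: [6, 10] sum 16, len 2
end 10: [10, 9] sum 19, len 2
Shortest qualifying length: 2.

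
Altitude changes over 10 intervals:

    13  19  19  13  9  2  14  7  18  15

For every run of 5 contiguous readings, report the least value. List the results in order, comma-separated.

Sliding a size-5 window across the 10 values:
(13, 19, 19, 13, 9) → min 9
(19, 19, 13, 9, 2) → min 2
(19, 13, 9, 2, 14) → min 2
(13, 9, 2, 14, 7) → min 2
(9, 2, 14, 7, 18) → min 2
(2, 14, 7, 18, 15) → min 2

9, 2, 2, 2, 2, 2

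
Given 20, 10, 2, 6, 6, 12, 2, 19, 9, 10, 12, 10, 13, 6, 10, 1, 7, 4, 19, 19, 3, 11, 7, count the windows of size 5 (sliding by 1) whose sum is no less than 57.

[20, 10, 2, 6, 6] → sum 44
[10, 2, 6, 6, 12] → sum 36
[2, 6, 6, 12, 2] → sum 28
[6, 6, 12, 2, 19] → sum 45
[6, 12, 2, 19, 9] → sum 48
[12, 2, 19, 9, 10] → sum 52
[2, 19, 9, 10, 12] → sum 52
[19, 9, 10, 12, 10] → sum 60  ≥ 57 ✓
[9, 10, 12, 10, 13] → sum 54
[10, 12, 10, 13, 6] → sum 51
[12, 10, 13, 6, 10] → sum 51
[10, 13, 6, 10, 1] → sum 40
[13, 6, 10, 1, 7] → sum 37
[6, 10, 1, 7, 4] → sum 28
[10, 1, 7, 4, 19] → sum 41
[1, 7, 4, 19, 19] → sum 50
[7, 4, 19, 19, 3] → sum 52
[4, 19, 19, 3, 11] → sum 56
[19, 19, 3, 11, 7] → sum 59  ≥ 57 ✓
2 windows satisfy the condition.

2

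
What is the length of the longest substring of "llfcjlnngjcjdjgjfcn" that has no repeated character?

5

add l: [l] len 1
add l (repeat l, move left end past it): [l] len 1
add f: [l, f] len 2
add c: [l, f, c] len 3
add j: [l, f, c, j] len 4
add l (repeat l, move left end past it): [f, c, j, l] len 4
add n: [f, c, j, l, n] len 5
add n (repeat n, move left end past it): [n] len 1
add g: [n, g] len 2
add j: [n, g, j] len 3
add c: [n, g, j, c] len 4
add j (repeat j, move left end past it): [c, j] len 2
add d: [c, j, d] len 3
add j (repeat j, move left end past it): [d, j] len 2
add g: [d, j, g] len 3
add j (repeat j, move left end past it): [g, j] len 2
add f: [g, j, f] len 3
add c: [g, j, f, c] len 4
add n: [g, j, f, c, n] len 5
Longest all-distinct length: 5.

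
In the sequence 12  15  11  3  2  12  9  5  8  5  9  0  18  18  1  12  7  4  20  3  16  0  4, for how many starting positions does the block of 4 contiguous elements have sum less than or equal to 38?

(12, 15, 11, 3) → sum 41
(15, 11, 3, 2) → sum 31  ≤ 38 ✓
(11, 3, 2, 12) → sum 28  ≤ 38 ✓
(3, 2, 12, 9) → sum 26  ≤ 38 ✓
(2, 12, 9, 5) → sum 28  ≤ 38 ✓
(12, 9, 5, 8) → sum 34  ≤ 38 ✓
(9, 5, 8, 5) → sum 27  ≤ 38 ✓
(5, 8, 5, 9) → sum 27  ≤ 38 ✓
(8, 5, 9, 0) → sum 22  ≤ 38 ✓
(5, 9, 0, 18) → sum 32  ≤ 38 ✓
(9, 0, 18, 18) → sum 45
(0, 18, 18, 1) → sum 37  ≤ 38 ✓
(18, 18, 1, 12) → sum 49
(18, 1, 12, 7) → sum 38  ≤ 38 ✓
(1, 12, 7, 4) → sum 24  ≤ 38 ✓
(12, 7, 4, 20) → sum 43
(7, 4, 20, 3) → sum 34  ≤ 38 ✓
(4, 20, 3, 16) → sum 43
(20, 3, 16, 0) → sum 39
(3, 16, 0, 4) → sum 23  ≤ 38 ✓
14 windows satisfy the condition.

14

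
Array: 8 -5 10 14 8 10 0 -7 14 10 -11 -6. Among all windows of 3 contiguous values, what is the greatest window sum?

32

Each size-3 window and its sum:
[8, -5, 10] → sum 13
[-5, 10, 14] → sum 19
[10, 14, 8] → sum 32
[14, 8, 10] → sum 32
[8, 10, 0] → sum 18
[10, 0, -7] → sum 3
[0, -7, 14] → sum 7
[-7, 14, 10] → sum 17
[14, 10, -11] → sum 13
[10, -11, -6] → sum -7
Greatest of these is 32.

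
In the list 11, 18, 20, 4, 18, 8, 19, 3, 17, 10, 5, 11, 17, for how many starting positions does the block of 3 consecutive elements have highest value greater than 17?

7

(11, 18, 20) → max 20  > 17 ✓
(18, 20, 4) → max 20  > 17 ✓
(20, 4, 18) → max 20  > 17 ✓
(4, 18, 8) → max 18  > 17 ✓
(18, 8, 19) → max 19  > 17 ✓
(8, 19, 3) → max 19  > 17 ✓
(19, 3, 17) → max 19  > 17 ✓
(3, 17, 10) → max 17
(17, 10, 5) → max 17
(10, 5, 11) → max 11
(5, 11, 17) → max 17
7 windows satisfy the condition.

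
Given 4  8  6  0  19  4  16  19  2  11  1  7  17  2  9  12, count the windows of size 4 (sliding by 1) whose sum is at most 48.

(4, 8, 6, 0) → sum 18  ≤ 48 ✓
(8, 6, 0, 19) → sum 33  ≤ 48 ✓
(6, 0, 19, 4) → sum 29  ≤ 48 ✓
(0, 19, 4, 16) → sum 39  ≤ 48 ✓
(19, 4, 16, 19) → sum 58
(4, 16, 19, 2) → sum 41  ≤ 48 ✓
(16, 19, 2, 11) → sum 48  ≤ 48 ✓
(19, 2, 11, 1) → sum 33  ≤ 48 ✓
(2, 11, 1, 7) → sum 21  ≤ 48 ✓
(11, 1, 7, 17) → sum 36  ≤ 48 ✓
(1, 7, 17, 2) → sum 27  ≤ 48 ✓
(7, 17, 2, 9) → sum 35  ≤ 48 ✓
(17, 2, 9, 12) → sum 40  ≤ 48 ✓
12 windows satisfy the condition.

12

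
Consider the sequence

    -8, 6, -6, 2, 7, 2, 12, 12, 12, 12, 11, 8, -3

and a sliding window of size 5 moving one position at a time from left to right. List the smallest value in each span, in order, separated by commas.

-8, -6, -6, 2, 2, 2, 11, 8, -3

(-8, 6, -6, 2, 7) → min -8
(6, -6, 2, 7, 2) → min -6
(-6, 2, 7, 2, 12) → min -6
(2, 7, 2, 12, 12) → min 2
(7, 2, 12, 12, 12) → min 2
(2, 12, 12, 12, 12) → min 2
(12, 12, 12, 12, 11) → min 11
(12, 12, 12, 11, 8) → min 8
(12, 12, 11, 8, -3) → min -3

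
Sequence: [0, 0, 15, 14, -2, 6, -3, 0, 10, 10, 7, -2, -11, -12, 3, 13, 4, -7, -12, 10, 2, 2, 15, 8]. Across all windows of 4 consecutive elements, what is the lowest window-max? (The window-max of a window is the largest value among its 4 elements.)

[0, 0, 15, 14] → max 15
[0, 15, 14, -2] → max 15
[15, 14, -2, 6] → max 15
[14, -2, 6, -3] → max 14
[-2, 6, -3, 0] → max 6
[6, -3, 0, 10] → max 10
[-3, 0, 10, 10] → max 10
[0, 10, 10, 7] → max 10
[10, 10, 7, -2] → max 10
[10, 7, -2, -11] → max 10
[7, -2, -11, -12] → max 7
[-2, -11, -12, 3] → max 3
[-11, -12, 3, 13] → max 13
[-12, 3, 13, 4] → max 13
[3, 13, 4, -7] → max 13
[13, 4, -7, -12] → max 13
[4, -7, -12, 10] → max 10
[-7, -12, 10, 2] → max 10
[-12, 10, 2, 2] → max 10
[10, 2, 2, 15] → max 15
[2, 2, 15, 8] → max 15
Lowest of these is 3.

3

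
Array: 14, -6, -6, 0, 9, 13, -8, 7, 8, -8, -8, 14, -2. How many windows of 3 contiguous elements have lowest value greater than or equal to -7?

[14, -6, -6] → min -6  ≥ -7 ✓
[-6, -6, 0] → min -6  ≥ -7 ✓
[-6, 0, 9] → min -6  ≥ -7 ✓
[0, 9, 13] → min 0  ≥ -7 ✓
[9, 13, -8] → min -8
[13, -8, 7] → min -8
[-8, 7, 8] → min -8
[7, 8, -8] → min -8
[8, -8, -8] → min -8
[-8, -8, 14] → min -8
[-8, 14, -2] → min -8
4 windows satisfy the condition.

4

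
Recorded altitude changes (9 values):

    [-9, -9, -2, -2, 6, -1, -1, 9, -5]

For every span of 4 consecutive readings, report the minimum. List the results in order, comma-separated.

Sliding a size-4 window across the 9 values:
(-9, -9, -2, -2) → min -9
(-9, -2, -2, 6) → min -9
(-2, -2, 6, -1) → min -2
(-2, 6, -1, -1) → min -2
(6, -1, -1, 9) → min -1
(-1, -1, 9, -5) → min -5

-9, -9, -2, -2, -1, -5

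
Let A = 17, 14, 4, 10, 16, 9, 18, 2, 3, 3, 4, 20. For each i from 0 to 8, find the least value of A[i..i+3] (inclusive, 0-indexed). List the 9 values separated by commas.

17 14 4 10 → min 4
14 4 10 16 → min 4
4 10 16 9 → min 4
10 16 9 18 → min 9
16 9 18 2 → min 2
9 18 2 3 → min 2
18 2 3 3 → min 2
2 3 3 4 → min 2
3 3 4 20 → min 3

4, 4, 4, 9, 2, 2, 2, 2, 3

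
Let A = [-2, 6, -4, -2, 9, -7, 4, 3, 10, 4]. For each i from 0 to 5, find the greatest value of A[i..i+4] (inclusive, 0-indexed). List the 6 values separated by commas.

9, 9, 9, 9, 10, 10

[-2, 6, -4, -2, 9] → max 9
[6, -4, -2, 9, -7] → max 9
[-4, -2, 9, -7, 4] → max 9
[-2, 9, -7, 4, 3] → max 9
[9, -7, 4, 3, 10] → max 10
[-7, 4, 3, 10, 4] → max 10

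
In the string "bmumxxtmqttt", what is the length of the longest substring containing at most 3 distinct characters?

6

Extend right; when distinct count exceeds 3, shrink from the left:
[b] 1 distinct, len 1
[b, m] 2 distinct, len 2
[b, m, u] 3 distinct, len 3
[b, m, u, m] 3 distinct, len 4
[m, u, m, x] 3 distinct, len 4
[m, u, m, x, x] 3 distinct, len 5
[m, x, x, t] 3 distinct, len 4
[m, x, x, t, m] 3 distinct, len 5
[t, m, q] 3 distinct, len 3
[t, m, q, t] 3 distinct, len 4
[t, m, q, t, t] 3 distinct, len 5
[t, m, q, t, t, t] 3 distinct, len 6
Longest length with ≤3 distinct: 6.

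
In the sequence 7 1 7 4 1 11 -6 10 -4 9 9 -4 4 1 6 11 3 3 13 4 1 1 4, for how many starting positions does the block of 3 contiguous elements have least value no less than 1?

13

7 1 7 → min 1  ≥ 1 ✓
1 7 4 → min 1  ≥ 1 ✓
7 4 1 → min 1  ≥ 1 ✓
4 1 11 → min 1  ≥ 1 ✓
1 11 -6 → min -6
11 -6 10 → min -6
-6 10 -4 → min -6
10 -4 9 → min -4
-4 9 9 → min -4
9 9 -4 → min -4
9 -4 4 → min -4
-4 4 1 → min -4
4 1 6 → min 1  ≥ 1 ✓
1 6 11 → min 1  ≥ 1 ✓
6 11 3 → min 3  ≥ 1 ✓
11 3 3 → min 3  ≥ 1 ✓
3 3 13 → min 3  ≥ 1 ✓
3 13 4 → min 3  ≥ 1 ✓
13 4 1 → min 1  ≥ 1 ✓
4 1 1 → min 1  ≥ 1 ✓
1 1 4 → min 1  ≥ 1 ✓
13 windows satisfy the condition.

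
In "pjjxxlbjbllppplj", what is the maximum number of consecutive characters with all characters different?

4

add p: [p] len 1
add j: [p, j] len 2
add j (repeat j, move left end past it): [j] len 1
add x: [j, x] len 2
add x (repeat x, move left end past it): [x] len 1
add l: [x, l] len 2
add b: [x, l, b] len 3
add j: [x, l, b, j] len 4
add b (repeat b, move left end past it): [j, b] len 2
add l: [j, b, l] len 3
add l (repeat l, move left end past it): [l] len 1
add p: [l, p] len 2
add p (repeat p, move left end past it): [p] len 1
add p (repeat p, move left end past it): [p] len 1
add l: [p, l] len 2
add j: [p, l, j] len 3
Longest all-distinct length: 4.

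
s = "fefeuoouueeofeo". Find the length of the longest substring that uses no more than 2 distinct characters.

add f: window [f] (1 distinct), len 1
add e: window [f, e] (2 distinct), len 2
add f: window [f, e, f] (2 distinct), len 3
add e: window [f, e, f, e] (2 distinct), len 4
add u: window [e, u] (2 distinct), len 2
add o: window [u, o] (2 distinct), len 2
add o: window [u, o, o] (2 distinct), len 3
add u: window [u, o, o, u] (2 distinct), len 4
add u: window [u, o, o, u, u] (2 distinct), len 5
add e: window [u, u, e] (2 distinct), len 3
add e: window [u, u, e, e] (2 distinct), len 4
add o: window [e, e, o] (2 distinct), len 3
add f: window [o, f] (2 distinct), len 2
add e: window [f, e] (2 distinct), len 2
add o: window [e, o] (2 distinct), len 2
Longest length with ≤2 distinct: 5.

5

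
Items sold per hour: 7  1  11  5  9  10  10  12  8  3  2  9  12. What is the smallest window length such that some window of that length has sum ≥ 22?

2

Extend right; whenever the sum reaches 22, record the length and shrink from the left:
add 7: running sum 7 < 22
add 1: running sum 8 < 22
add 11: running sum 19 < 22
end 3: [7, 1, 11, 5] sum 24, len 4
end 4: [11, 5, 9] sum 25, len 3
end 5: [5, 9, 10] sum 24, len 3
end 6: [9, 10, 10] sum 29, len 3
end 7: [10, 12] sum 22, len 2
end 8: [10, 12, 8] sum 30, len 3
end 9: [12, 8, 3] sum 23, len 3
end 10: [12, 8, 3, 2] sum 25, len 4
end 11: [8, 3, 2, 9] sum 22, len 4
end 12: [2, 9, 12] sum 23, len 3
Shortest qualifying length: 2.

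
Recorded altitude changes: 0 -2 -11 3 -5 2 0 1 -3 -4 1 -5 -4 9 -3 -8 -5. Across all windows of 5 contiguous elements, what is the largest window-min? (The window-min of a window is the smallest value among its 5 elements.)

-4

Each size-5 window and its min:
0 -2 -11 3 -5 → min -11
-2 -11 3 -5 2 → min -11
-11 3 -5 2 0 → min -11
3 -5 2 0 1 → min -5
-5 2 0 1 -3 → min -5
2 0 1 -3 -4 → min -4
0 1 -3 -4 1 → min -4
1 -3 -4 1 -5 → min -5
-3 -4 1 -5 -4 → min -5
-4 1 -5 -4 9 → min -5
1 -5 -4 9 -3 → min -5
-5 -4 9 -3 -8 → min -8
-4 9 -3 -8 -5 → min -8
Largest of these is -4.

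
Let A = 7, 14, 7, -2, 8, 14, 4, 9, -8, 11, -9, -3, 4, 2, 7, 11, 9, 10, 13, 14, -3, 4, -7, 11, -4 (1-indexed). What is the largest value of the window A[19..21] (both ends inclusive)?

Elements at indices 19..21: 13, 14, -3
max(13, 14, -3) = 14

14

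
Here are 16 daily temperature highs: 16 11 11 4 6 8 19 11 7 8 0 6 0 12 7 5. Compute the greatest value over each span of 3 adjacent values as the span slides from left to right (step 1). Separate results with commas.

16, 11, 11, 8, 19, 19, 19, 11, 8, 8, 6, 12, 12, 12

Sliding a size-3 window across the 16 values:
(16, 11, 11) → max 16
(11, 11, 4) → max 11
(11, 4, 6) → max 11
(4, 6, 8) → max 8
(6, 8, 19) → max 19
(8, 19, 11) → max 19
(19, 11, 7) → max 19
(11, 7, 8) → max 11
(7, 8, 0) → max 8
(8, 0, 6) → max 8
(0, 6, 0) → max 6
(6, 0, 12) → max 12
(0, 12, 7) → max 12
(12, 7, 5) → max 12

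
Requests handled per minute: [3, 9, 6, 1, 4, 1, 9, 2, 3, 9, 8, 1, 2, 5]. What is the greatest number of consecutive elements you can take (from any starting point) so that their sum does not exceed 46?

11

Extend to the right; shrink from the left whenever the sum exceeds 46:
add 3: [3] sum 3, len 1
add 9: [3, 9] sum 12, len 2
add 6: [3, 9, 6] sum 18, len 3
add 1: [3, 9, 6, 1] sum 19, len 4
add 4: [3, 9, 6, 1, 4] sum 23, len 5
add 1: [3, 9, 6, 1, 4, 1] sum 24, len 6
add 9: [3, 9, 6, 1, 4, 1, 9] sum 33, len 7
add 2: [3, 9, 6, 1, 4, 1, 9, 2] sum 35, len 8
add 3: [3, 9, 6, 1, 4, 1, 9, 2, 3] sum 38, len 9
add 9: [9, 6, 1, 4, 1, 9, 2, 3, 9] sum 44, len 9
add 8: [6, 1, 4, 1, 9, 2, 3, 9, 8] sum 43, len 9
add 1: [6, 1, 4, 1, 9, 2, 3, 9, 8, 1] sum 44, len 10
add 2: [6, 1, 4, 1, 9, 2, 3, 9, 8, 1, 2] sum 46, len 11
add 5: [1, 4, 1, 9, 2, 3, 9, 8, 1, 2, 5] sum 45, len 11
Longest length seen: 11.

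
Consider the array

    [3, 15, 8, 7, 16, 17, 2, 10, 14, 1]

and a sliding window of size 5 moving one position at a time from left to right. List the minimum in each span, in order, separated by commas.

3, 7, 2, 2, 2, 1

3 15 8 7 16 → min 3
15 8 7 16 17 → min 7
8 7 16 17 2 → min 2
7 16 17 2 10 → min 2
16 17 2 10 14 → min 2
17 2 10 14 1 → min 1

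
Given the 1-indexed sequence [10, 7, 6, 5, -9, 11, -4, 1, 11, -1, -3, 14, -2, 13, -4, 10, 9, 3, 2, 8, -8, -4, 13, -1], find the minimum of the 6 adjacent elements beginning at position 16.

-8

Elements at indices 16..21: 10, 9, 3, 2, 8, -8
min(10, 9, 3, 2, 8, -8) = -8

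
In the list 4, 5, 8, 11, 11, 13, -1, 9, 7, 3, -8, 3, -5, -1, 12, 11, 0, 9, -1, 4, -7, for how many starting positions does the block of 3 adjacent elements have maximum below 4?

3

4 5 8 → max 8
5 8 11 → max 11
8 11 11 → max 11
11 11 13 → max 13
11 13 -1 → max 13
13 -1 9 → max 13
-1 9 7 → max 9
9 7 3 → max 9
7 3 -8 → max 7
3 -8 3 → max 3  < 4 ✓
-8 3 -5 → max 3  < 4 ✓
3 -5 -1 → max 3  < 4 ✓
-5 -1 12 → max 12
-1 12 11 → max 12
12 11 0 → max 12
11 0 9 → max 11
0 9 -1 → max 9
9 -1 4 → max 9
-1 4 -7 → max 4
3 windows satisfy the condition.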